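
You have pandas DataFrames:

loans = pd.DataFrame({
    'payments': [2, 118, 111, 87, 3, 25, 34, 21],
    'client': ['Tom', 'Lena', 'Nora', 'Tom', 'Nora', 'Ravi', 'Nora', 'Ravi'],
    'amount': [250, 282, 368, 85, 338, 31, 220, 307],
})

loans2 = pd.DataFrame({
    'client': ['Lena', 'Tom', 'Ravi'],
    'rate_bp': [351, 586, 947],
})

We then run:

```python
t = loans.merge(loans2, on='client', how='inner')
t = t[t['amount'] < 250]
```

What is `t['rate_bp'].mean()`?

766.5

merge on 'client' (how='inner') → 5 rows:
   payments client  amount  rate_bp
0         2    Tom     250      586
1       118   Lena     282      351
2        87    Tom      85      586
3        25   Ravi      31      947
4        21   Ravi     307      947
filter rows where amount < 250:
   payments client  amount  rate_bp
2        87    Tom      85      586
3        25   Ravi      31      947
mean of column 'rate_bp' → 766.5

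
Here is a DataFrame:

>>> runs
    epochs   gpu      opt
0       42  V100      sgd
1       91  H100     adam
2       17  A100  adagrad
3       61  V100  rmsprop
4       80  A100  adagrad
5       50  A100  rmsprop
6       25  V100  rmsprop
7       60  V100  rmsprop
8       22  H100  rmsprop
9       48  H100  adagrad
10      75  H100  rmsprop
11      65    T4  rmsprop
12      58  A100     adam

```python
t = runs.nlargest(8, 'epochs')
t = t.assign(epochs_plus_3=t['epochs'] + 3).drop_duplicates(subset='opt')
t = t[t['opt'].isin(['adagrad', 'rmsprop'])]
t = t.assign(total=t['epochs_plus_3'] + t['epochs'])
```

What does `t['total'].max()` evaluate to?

take 8 rows with largest epochs:
    epochs   gpu      opt
1       91  H100     adam
4       80  A100  adagrad
10      75  H100  rmsprop
11      65    T4  rmsprop
3       61  V100  rmsprop
7       60  V100  rmsprop
12      58  A100     adam
5       50  A100  rmsprop
add column epochs_plus_3 = t['epochs'] + 3:
    epochs   gpu      opt  epochs_plus_3
1       91  H100     adam             94
4       80  A100  adagrad             83
10      75  H100  rmsprop             78
11      65    T4  rmsprop             68
3       61  V100  rmsprop             64
7       60  V100  rmsprop             63
12      58  A100     adam             61
5       50  A100  rmsprop             53
drop duplicate opt (keep=first):
    epochs   gpu      opt  epochs_plus_3
1       91  H100     adam             94
4       80  A100  adagrad             83
10      75  H100  rmsprop             78
filter rows where opt in ['adagrad', 'rmsprop']:
    epochs   gpu      opt  epochs_plus_3
4       80  A100  adagrad             83
10      75  H100  rmsprop             78
add column total = t['epochs_plus_3'] + t['epochs']:
    epochs   gpu      opt  epochs_plus_3  total
4       80  A100  adagrad             83    163
10      75  H100  rmsprop             78    153

163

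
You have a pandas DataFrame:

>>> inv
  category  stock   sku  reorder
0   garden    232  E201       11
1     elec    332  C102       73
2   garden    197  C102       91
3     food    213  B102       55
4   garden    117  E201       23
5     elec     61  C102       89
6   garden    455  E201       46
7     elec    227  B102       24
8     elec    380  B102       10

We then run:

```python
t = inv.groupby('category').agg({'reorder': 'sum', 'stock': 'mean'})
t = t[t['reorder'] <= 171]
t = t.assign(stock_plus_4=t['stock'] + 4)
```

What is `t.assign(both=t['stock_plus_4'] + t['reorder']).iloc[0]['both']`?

group by category: sum(reorder), mean(stock):
          reorder   stock
category                 
elec          196  250.00
food           55  213.00
garden        171  250.25
filter rows where reorder <= 171:
          reorder   stock
category                 
food           55  213.00
garden        171  250.25
add column stock_plus_4 = t['stock'] + 4:
          reorder   stock  stock_plus_4
category                               
food           55  213.00        217.00
garden        171  250.25        254.25
add column both = t['stock_plus_4'] + t['reorder']:
          reorder   stock  stock_plus_4    both
category                                       
food           55  213.00        217.00  272.00
garden        171  250.25        254.25  425.25
Taking the value at position 0, column 'both' gives 272.0.

272.0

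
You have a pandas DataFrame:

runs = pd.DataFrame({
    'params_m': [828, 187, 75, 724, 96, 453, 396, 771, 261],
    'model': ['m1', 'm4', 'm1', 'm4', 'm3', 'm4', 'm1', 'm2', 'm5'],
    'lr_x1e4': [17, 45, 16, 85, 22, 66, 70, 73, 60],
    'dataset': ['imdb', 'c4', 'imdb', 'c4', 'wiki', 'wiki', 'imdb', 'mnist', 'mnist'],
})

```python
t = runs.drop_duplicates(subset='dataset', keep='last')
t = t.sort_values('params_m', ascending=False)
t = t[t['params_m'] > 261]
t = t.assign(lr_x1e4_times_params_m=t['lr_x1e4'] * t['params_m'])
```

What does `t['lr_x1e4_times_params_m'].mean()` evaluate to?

drop duplicate dataset (keep=last):
   params_m model  lr_x1e4 dataset
3       724    m4       85      c4
5       453    m4       66    wiki
6       396    m1       70    imdb
8       261    m5       60   mnist
sort by params_m descending:
   params_m model  lr_x1e4 dataset
3       724    m4       85      c4
5       453    m4       66    wiki
6       396    m1       70    imdb
8       261    m5       60   mnist
filter rows where params_m > 261:
   params_m model  lr_x1e4 dataset
3       724    m4       85      c4
5       453    m4       66    wiki
6       396    m1       70    imdb
add column lr_x1e4_times_params_m = t['lr_x1e4'] * t['params_m']:
   params_m model  lr_x1e4 dataset  lr_x1e4_times_params_m
3       724    m4       85      c4                   61540
5       453    m4       66    wiki                   29898
6       396    m1       70    imdb                   27720

39719.3333333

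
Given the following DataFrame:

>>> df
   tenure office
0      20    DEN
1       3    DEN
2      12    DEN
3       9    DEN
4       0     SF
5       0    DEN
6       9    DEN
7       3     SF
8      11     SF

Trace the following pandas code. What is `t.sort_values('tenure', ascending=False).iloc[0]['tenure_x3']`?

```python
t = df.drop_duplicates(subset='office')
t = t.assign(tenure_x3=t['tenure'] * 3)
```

drop duplicate office (keep=first):
   tenure office
0      20    DEN
4       0     SF
add column tenure_x3 = t['tenure'] * 3:
   tenure office  tenure_x3
0      20    DEN         60
4       0     SF          0
sort by tenure descending:
   tenure office  tenure_x3
0      20    DEN         60
4       0     SF          0
Finally, value at position 0, column 'tenure_x3' = 60.

60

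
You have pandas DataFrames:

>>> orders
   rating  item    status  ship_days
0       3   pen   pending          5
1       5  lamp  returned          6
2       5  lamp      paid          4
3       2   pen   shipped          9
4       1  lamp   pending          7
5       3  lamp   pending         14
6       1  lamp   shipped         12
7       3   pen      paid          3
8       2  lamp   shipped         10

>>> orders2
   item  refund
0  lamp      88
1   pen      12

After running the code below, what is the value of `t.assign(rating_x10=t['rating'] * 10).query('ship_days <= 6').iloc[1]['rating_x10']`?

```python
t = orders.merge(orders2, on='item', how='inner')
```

50

merge on 'item' (how='inner') → 9 rows:
   rating  item    status  ship_days  refund
0       3   pen   pending          5      12
1       5  lamp  returned          6      88
2       5  lamp      paid          4      88
3       2   pen   shipped          9      12
4       1  lamp   pending          7      88
5       3  lamp   pending         14      88
6       1  lamp   shipped         12      88
7       3   pen      paid          3      12
8       2  lamp   shipped         10      88
add column rating_x10 = t['rating'] * 10:
   rating  item    status  ship_days  refund  rating_x10
0       3   pen   pending          5      12          30
1       5  lamp  returned          6      88          50
2       5  lamp      paid          4      88          50
3       2   pen   shipped          9      12          20
4       1  lamp   pending          7      88          10
5       3  lamp   pending         14      88          30
6       1  lamp   shipped         12      88          10
7       3   pen      paid          3      12          30
8       2  lamp   shipped         10      88          20
filter rows where ship_days <= 6:
   rating  item    status  ship_days  refund  rating_x10
0       3   pen   pending          5      12          30
1       5  lamp  returned          6      88          50
2       5  lamp      paid          4      88          50
7       3   pen      paid          3      12          30
Taking the value at position 1, column 'rating_x10' gives 50.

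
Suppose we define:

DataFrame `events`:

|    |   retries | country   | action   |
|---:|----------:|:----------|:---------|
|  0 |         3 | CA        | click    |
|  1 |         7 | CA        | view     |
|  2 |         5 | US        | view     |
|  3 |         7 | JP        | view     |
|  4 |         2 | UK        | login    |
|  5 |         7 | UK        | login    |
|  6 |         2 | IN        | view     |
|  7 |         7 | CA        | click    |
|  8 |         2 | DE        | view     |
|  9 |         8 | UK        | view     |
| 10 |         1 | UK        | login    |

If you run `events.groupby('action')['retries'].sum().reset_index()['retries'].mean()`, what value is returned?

17.0

group by action, sum of retries:
action
click    10
login    10
view     31
Name: retries, dtype: int64
reset_index():
  action  retries
0  click       10
1  login       10
2   view       31
Then the mean of column 'retries': 17.0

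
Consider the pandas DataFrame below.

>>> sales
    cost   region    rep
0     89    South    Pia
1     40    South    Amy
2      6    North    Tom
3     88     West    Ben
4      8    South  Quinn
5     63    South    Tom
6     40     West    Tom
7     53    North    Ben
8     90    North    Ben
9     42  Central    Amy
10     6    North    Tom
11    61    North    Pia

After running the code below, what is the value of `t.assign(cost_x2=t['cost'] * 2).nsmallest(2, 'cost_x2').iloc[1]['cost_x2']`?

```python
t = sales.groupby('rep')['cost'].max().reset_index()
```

group by rep, max of cost:
rep
Amy      42
Ben      90
Pia      89
Quinn     8
Tom      63
Name: cost, dtype: int64
reset_index():
     rep  cost
0    Amy    42
1    Ben    90
2    Pia    89
3  Quinn     8
4    Tom    63
add column cost_x2 = t['cost'] * 2:
     rep  cost  cost_x2
0    Amy    42       84
1    Ben    90      180
2    Pia    89      178
3  Quinn     8       16
4    Tom    63      126
take 2 rows with smallest cost_x2:
     rep  cost  cost_x2
3  Quinn     8       16
0    Amy    42       84
Then the value at position 1, column 'cost_x2': 84

84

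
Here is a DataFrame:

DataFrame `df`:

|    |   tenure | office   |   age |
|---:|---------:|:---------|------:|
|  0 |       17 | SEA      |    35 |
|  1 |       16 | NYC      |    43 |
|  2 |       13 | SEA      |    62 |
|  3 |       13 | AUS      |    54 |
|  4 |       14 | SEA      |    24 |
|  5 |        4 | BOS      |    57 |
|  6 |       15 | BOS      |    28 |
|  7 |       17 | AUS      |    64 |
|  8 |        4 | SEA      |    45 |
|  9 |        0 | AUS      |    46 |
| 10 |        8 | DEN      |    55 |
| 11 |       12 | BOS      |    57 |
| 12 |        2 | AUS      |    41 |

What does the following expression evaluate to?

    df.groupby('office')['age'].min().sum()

191

group by office, min of age:
office
AUS    41
BOS    28
DEN    55
NYC    43
SEA    24
Name: age, dtype: int64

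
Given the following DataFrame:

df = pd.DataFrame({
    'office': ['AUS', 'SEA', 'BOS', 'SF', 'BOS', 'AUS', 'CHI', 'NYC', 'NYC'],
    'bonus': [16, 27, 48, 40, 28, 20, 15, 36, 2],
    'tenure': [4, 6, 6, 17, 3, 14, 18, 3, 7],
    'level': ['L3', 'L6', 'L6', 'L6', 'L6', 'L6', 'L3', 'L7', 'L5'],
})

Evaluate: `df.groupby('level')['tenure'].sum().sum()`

group by level, sum of tenure:
level
L3    22
L5     7
L6    46
L7     3
Name: tenure, dtype: int64
Finally, sum of the resulting series = 78.

78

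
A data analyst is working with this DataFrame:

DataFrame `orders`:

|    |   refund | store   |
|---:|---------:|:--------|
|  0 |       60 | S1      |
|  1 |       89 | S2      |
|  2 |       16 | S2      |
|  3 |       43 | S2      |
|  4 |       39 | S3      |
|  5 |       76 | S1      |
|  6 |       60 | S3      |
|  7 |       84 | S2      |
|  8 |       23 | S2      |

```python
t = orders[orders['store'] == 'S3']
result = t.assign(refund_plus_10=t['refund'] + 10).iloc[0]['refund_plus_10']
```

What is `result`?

filter rows where store == 'S3':
   refund store
4      39    S3
6      60    S3
add column refund_plus_10 = t['refund'] + 10:
   refund store  refund_plus_10
4      39    S3              49
6      60    S3              70
value at position 0, column 'refund_plus_10' → 49

49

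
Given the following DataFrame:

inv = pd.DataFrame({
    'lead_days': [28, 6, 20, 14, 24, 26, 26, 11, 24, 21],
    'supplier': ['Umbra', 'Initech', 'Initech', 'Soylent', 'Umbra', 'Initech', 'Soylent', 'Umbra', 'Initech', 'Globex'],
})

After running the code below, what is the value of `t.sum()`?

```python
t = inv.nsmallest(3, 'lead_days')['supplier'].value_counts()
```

3

take 3 rows with smallest lead_days:
   lead_days supplier
1          6  Initech
7         11    Umbra
3         14  Soylent
value_counts of supplier:
supplier
Initech    1
Umbra      1
Soylent    1
Name: count, dtype: int64
The sum of the resulting series is 3.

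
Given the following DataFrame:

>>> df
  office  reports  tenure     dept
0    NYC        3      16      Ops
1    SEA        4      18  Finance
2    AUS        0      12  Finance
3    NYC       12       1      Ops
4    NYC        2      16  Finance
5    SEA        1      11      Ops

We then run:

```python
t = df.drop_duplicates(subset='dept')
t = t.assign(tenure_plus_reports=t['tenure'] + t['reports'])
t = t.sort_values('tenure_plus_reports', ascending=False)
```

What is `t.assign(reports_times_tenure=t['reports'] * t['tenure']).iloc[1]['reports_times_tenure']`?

drop duplicate dept (keep=first):
  office  reports  tenure     dept
0    NYC        3      16      Ops
1    SEA        4      18  Finance
add column tenure_plus_reports = t['tenure'] + t['reports']:
  office  reports  tenure     dept  tenure_plus_reports
0    NYC        3      16      Ops                   19
1    SEA        4      18  Finance                   22
sort by tenure_plus_reports descending:
  office  reports  tenure     dept  tenure_plus_reports
1    SEA        4      18  Finance                   22
0    NYC        3      16      Ops                   19
add column reports_times_tenure = t['reports'] * t['tenure']:
  office  reports  tenure     dept  tenure_plus_reports  reports_times_tenure
1    SEA        4      18  Finance                   22                    72
0    NYC        3      16      Ops                   19                    48
Reading off the value at position 1, column 'reports_times_tenure', we get 48.

48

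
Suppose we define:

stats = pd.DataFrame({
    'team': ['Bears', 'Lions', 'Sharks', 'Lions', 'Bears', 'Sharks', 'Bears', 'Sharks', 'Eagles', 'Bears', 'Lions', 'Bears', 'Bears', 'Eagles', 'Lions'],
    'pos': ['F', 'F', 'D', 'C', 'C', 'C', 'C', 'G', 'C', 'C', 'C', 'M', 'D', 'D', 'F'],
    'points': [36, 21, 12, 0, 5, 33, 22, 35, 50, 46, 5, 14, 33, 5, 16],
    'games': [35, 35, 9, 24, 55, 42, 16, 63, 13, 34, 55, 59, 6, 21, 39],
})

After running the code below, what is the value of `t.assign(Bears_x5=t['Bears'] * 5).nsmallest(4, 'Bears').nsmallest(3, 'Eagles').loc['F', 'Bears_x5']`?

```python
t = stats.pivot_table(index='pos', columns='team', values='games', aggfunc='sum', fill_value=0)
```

pivot: rows=pos, cols=team, sum(games):
team  Bears  Eagles  Lions  Sharks
pos                               
C       105      13     79      42
D         6      21      0       9
F        35       0     74       0
G         0       0      0      63
M        59       0      0       0
add column Bears_x5 = t['Bears'] * 5:
team  Bears  Eagles  Lions  Sharks  Bears_x5
pos                                         
C       105      13     79      42       525
D         6      21      0       9        30
F        35       0     74       0       175
G         0       0      0      63         0
M        59       0      0       0       295
take 4 rows with smallest Bears:
team  Bears  Eagles  Lions  Sharks  Bears_x5
pos                                         
G         0       0      0      63         0
D         6      21      0       9        30
F        35       0     74       0       175
M        59       0      0       0       295
take 3 rows with smallest Eagles:
team  Bears  Eagles  Lions  Sharks  Bears_x5
pos                                         
G         0       0      0      63         0
F        35       0     74       0       175
M        59       0      0       0       295

175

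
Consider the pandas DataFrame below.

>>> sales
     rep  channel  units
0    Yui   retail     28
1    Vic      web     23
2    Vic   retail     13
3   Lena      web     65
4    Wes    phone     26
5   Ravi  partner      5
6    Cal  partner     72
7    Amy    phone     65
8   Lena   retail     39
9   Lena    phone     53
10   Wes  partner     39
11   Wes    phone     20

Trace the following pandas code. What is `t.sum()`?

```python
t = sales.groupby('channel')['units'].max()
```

group by channel, max of units:
channel
partner    72
phone      65
retail     39
web        65
Name: units, dtype: int64

241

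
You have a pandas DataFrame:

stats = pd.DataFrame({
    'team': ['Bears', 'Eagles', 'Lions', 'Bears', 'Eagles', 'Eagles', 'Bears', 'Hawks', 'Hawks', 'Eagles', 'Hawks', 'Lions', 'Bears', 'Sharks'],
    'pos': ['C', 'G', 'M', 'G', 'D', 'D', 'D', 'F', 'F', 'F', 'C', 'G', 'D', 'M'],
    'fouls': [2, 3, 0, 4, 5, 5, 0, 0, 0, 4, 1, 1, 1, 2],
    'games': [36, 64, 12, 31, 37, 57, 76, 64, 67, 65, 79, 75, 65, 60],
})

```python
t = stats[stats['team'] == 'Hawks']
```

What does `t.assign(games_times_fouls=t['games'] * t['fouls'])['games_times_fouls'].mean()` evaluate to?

filter rows where team == 'Hawks':
     team pos  fouls  games
7   Hawks   F      0     64
8   Hawks   F      0     67
10  Hawks   C      1     79
add column games_times_fouls = t['games'] * t['fouls']:
     team pos  fouls  games  games_times_fouls
7   Hawks   F      0     64                  0
8   Hawks   F      0     67                  0
10  Hawks   C      1     79                 79
Taking the mean of column 'games_times_fouls' gives 26.3333333333.

26.3333333333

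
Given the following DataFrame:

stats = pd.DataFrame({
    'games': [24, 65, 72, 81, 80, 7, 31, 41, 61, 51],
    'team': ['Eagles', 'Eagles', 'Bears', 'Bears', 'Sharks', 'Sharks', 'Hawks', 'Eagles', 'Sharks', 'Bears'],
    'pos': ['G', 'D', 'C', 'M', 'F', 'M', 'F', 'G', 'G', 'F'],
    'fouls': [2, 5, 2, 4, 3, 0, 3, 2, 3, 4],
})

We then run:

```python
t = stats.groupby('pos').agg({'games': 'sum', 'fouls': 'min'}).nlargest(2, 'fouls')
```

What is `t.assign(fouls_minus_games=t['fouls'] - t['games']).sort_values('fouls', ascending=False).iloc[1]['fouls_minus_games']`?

-159

group by pos: sum(games), min(fouls):
     games  fouls
pos              
C       72      2
D       65      5
F      162      3
G      126      2
M       88      0
take 2 rows with largest fouls:
     games  fouls
pos              
D       65      5
F      162      3
add column fouls_minus_games = t['fouls'] - t['games']:
     games  fouls  fouls_minus_games
pos                                 
D       65      5                -60
F      162      3               -159
sort by fouls descending:
     games  fouls  fouls_minus_games
pos                                 
D       65      5                -60
F      162      3               -159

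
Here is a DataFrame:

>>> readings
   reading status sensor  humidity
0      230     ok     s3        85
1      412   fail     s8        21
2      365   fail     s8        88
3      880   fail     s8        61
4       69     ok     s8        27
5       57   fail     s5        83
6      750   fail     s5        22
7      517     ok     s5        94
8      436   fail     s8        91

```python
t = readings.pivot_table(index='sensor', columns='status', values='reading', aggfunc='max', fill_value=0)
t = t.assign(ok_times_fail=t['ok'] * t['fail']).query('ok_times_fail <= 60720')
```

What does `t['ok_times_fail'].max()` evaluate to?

pivot: rows=sensor, cols=status, max(reading):
status  fail   ok
sensor           
s3         0  230
s5       750  517
s8       880   69
add column ok_times_fail = t['ok'] * t['fail']:
status  fail   ok  ok_times_fail
sensor                          
s3         0  230              0
s5       750  517         387750
s8       880   69          60720
filter rows where ok_times_fail <= 60720:
status  fail   ok  ok_times_fail
sensor                          
s3         0  230              0
s8       880   69          60720
Finally, max of column 'ok_times_fail' = 60720.

60720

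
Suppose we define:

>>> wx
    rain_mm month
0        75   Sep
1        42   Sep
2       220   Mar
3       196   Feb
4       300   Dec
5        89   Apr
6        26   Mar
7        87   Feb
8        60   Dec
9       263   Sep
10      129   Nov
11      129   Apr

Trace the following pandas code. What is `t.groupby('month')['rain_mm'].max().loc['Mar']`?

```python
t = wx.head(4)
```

220

take first 4 rows:
   rain_mm month
0       75   Sep
1       42   Sep
2      220   Mar
3      196   Feb
group by month, max of rain_mm:
month
Feb    196
Mar    220
Sep     75
Name: rain_mm, dtype: int64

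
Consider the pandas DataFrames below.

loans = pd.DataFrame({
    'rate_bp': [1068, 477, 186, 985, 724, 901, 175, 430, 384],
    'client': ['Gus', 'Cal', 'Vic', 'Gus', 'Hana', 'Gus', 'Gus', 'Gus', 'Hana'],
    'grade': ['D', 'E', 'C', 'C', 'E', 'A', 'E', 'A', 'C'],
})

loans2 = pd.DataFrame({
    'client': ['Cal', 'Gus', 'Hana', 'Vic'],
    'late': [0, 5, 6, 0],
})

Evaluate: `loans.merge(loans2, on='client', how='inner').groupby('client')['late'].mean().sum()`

11.0

merge on 'client' (how='inner') → 9 rows:
   rate_bp client grade  late
0     1068    Gus     D     5
1      477    Cal     E     0
2      186    Vic     C     0
3      985    Gus     C     5
4      724   Hana     E     6
5      901    Gus     A     5
6      175    Gus     E     5
7      430    Gus     A     5
8      384   Hana     C     6
group by client, mean of late:
client
Cal     0.0
Gus     5.0
Hana    6.0
Vic     0.0
Name: late, dtype: float64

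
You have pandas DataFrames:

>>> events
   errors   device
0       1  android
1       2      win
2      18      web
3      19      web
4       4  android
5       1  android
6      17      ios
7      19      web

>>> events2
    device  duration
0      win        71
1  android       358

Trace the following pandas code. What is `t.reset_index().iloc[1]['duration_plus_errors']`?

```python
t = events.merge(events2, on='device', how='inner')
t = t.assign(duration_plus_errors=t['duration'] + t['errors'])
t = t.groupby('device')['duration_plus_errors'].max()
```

73

merge on 'device' (how='inner') → 4 rows:
   errors   device  duration
0       1  android       358
1       2      win        71
2       4  android       358
3       1  android       358
add column duration_plus_errors = t['duration'] + t['errors']:
   errors   device  duration  duration_plus_errors
0       1  android       358                   359
1       2      win        71                    73
2       4  android       358                   362
3       1  android       358                   359
group by device, max of duration_plus_errors:
device
android    362
win         73
Name: duration_plus_errors, dtype: int64
reset_index():
    device  duration_plus_errors
0  android                   362
1      win                    73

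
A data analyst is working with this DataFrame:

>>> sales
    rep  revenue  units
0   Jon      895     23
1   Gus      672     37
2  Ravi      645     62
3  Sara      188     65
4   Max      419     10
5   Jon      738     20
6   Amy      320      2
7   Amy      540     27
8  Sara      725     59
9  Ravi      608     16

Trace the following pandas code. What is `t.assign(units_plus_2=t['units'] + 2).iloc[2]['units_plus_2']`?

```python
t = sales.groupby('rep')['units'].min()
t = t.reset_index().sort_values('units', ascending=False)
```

group by rep, min of units:
rep
Amy      2
Gus     37
Jon     20
Max     10
Ravi    16
Sara    59
Name: units, dtype: int64
reset_index():
    rep  units
0   Amy      2
1   Gus     37
2   Jon     20
3   Max     10
4  Ravi     16
5  Sara     59
sort by units descending:
    rep  units
5  Sara     59
1   Gus     37
2   Jon     20
4  Ravi     16
3   Max     10
0   Amy      2
add column units_plus_2 = t['units'] + 2:
    rep  units  units_plus_2
5  Sara     59            61
1   Gus     37            39
2   Jon     20            22
4  Ravi     16            18
3   Max     10            12
0   Amy      2             4
Then the value at position 2, column 'units_plus_2': 22

22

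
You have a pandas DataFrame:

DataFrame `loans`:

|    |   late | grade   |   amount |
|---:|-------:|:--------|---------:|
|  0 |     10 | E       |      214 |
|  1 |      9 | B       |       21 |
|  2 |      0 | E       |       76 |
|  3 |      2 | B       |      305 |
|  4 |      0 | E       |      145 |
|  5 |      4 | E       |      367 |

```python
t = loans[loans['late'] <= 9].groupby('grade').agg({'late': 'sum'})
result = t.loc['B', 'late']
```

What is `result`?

11

filter rows where late <= 9:
   late grade  amount
1     9     B      21
2     0     E      76
3     2     B     305
4     0     E     145
5     4     E     367
group by grade, sum of late:
       late
grade      
B        11
E         4
Finally, value at row 'B', column 'late' = 11.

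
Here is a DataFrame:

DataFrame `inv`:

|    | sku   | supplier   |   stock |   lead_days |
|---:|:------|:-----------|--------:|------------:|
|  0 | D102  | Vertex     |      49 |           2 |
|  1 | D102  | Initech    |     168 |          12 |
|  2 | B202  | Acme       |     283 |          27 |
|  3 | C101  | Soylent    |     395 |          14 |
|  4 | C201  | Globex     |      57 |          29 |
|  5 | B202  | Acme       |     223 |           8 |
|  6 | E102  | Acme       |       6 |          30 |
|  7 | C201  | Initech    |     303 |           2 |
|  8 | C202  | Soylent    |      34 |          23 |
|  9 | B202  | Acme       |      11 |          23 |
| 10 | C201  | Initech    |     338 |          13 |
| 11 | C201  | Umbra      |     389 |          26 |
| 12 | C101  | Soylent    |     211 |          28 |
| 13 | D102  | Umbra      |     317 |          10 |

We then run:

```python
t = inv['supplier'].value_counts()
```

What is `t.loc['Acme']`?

value_counts of supplier:
supplier
Acme       4
Initech    3
Soylent    3
Umbra      2
Vertex     1
Globex     1
Name: count, dtype: int64
Finally, value at index 'Acme' = 4.

4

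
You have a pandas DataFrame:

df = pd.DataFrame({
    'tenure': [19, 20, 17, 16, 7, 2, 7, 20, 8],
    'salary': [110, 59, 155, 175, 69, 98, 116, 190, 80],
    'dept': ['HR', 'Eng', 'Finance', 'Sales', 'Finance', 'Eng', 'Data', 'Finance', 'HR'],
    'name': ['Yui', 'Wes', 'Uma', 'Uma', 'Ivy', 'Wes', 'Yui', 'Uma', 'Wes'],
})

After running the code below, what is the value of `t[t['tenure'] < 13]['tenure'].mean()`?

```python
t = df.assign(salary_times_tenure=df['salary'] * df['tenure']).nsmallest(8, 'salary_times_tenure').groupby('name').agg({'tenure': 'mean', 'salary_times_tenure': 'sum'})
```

add column salary_times_tenure = df['salary'] * df['tenure']:
   tenure  salary     dept name  salary_times_tenure
0      19     110       HR  Yui                 2090
1      20      59      Eng  Wes                 1180
2      17     155  Finance  Uma                 2635
3      16     175    Sales  Uma                 2800
4       7      69  Finance  Ivy                  483
5       2      98      Eng  Wes                  196
6       7     116     Data  Yui                  812
7      20     190  Finance  Uma                 3800
8       8      80       HR  Wes                  640
take 8 rows with smallest salary_times_tenure:
   tenure  salary     dept name  salary_times_tenure
5       2      98      Eng  Wes                  196
4       7      69  Finance  Ivy                  483
8       8      80       HR  Wes                  640
6       7     116     Data  Yui                  812
1      20      59      Eng  Wes                 1180
0      19     110       HR  Yui                 2090
2      17     155  Finance  Uma                 2635
3      16     175    Sales  Uma                 2800
group by name: mean(tenure), sum(salary_times_tenure):
      tenure  salary_times_tenure
name                             
Ivy      7.0                  483
Uma     16.5                 5435
Wes     10.0                 2016
Yui     13.0                 2902
filter rows where tenure < 13:
      tenure  salary_times_tenure
name                             
Ivy      7.0                  483
Wes     10.0                 2016
The mean of column 'tenure' is 8.5.

8.5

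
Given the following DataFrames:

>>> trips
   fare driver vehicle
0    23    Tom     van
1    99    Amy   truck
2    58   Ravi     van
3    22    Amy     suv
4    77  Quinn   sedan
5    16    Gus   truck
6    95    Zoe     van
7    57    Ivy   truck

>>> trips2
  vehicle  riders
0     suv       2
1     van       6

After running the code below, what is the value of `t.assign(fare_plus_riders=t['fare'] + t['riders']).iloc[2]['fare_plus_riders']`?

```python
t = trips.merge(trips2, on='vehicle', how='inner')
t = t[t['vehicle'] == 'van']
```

merge on 'vehicle' (how='inner') → 4 rows:
   fare driver vehicle  riders
0    23    Tom     van       6
1    58   Ravi     van       6
2    22    Amy     suv       2
3    95    Zoe     van       6
filter rows where vehicle == 'van':
   fare driver vehicle  riders
0    23    Tom     van       6
1    58   Ravi     van       6
3    95    Zoe     van       6
add column fare_plus_riders = t['fare'] + t['riders']:
   fare driver vehicle  riders  fare_plus_riders
0    23    Tom     van       6                29
1    58   Ravi     van       6                64
3    95    Zoe     van       6               101
Hence 101.

101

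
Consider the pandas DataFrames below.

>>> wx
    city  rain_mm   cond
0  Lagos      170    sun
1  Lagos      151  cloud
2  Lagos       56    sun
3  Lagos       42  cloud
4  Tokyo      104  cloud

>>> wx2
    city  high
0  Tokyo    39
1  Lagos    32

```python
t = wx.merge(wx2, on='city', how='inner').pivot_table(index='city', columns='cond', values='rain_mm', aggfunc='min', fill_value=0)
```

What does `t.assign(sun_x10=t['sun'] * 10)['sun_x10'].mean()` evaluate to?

280.0

merge on 'city' (how='inner') → 5 rows:
    city  rain_mm   cond  high
0  Lagos      170    sun    32
1  Lagos      151  cloud    32
2  Lagos       56    sun    32
3  Lagos       42  cloud    32
4  Tokyo      104  cloud    39
pivot: rows=city, cols=cond, min(rain_mm):
cond   cloud  sun
city             
Lagos     42   56
Tokyo    104    0
add column sun_x10 = t['sun'] * 10:
cond   cloud  sun  sun_x10
city                      
Lagos     42   56      560
Tokyo    104    0        0
Taking the mean of column 'sun_x10' gives 280.0.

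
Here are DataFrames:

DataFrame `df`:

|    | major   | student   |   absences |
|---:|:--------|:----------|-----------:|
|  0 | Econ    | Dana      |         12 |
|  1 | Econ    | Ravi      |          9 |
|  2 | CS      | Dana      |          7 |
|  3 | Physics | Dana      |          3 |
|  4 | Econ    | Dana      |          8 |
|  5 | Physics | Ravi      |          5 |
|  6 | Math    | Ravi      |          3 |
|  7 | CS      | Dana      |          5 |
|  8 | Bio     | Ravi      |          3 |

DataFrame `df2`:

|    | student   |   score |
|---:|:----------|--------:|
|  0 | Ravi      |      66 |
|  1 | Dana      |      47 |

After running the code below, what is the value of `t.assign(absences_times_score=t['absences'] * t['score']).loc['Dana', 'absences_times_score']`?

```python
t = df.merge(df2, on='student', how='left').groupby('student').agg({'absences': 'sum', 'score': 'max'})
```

1645

merge on 'student' (how='left') → 9 rows:
     major student  absences  score
0     Econ    Dana        12     47
1     Econ    Ravi         9     66
2       CS    Dana         7     47
3  Physics    Dana         3     47
4     Econ    Dana         8     47
5  Physics    Ravi         5     66
6     Math    Ravi         3     66
7       CS    Dana         5     47
8      Bio    Ravi         3     66
group by student: sum(absences), max(score):
         absences  score
student                 
Dana           35     47
Ravi           20     66
add column absences_times_score = t['absences'] * t['score']:
         absences  score  absences_times_score
student                                       
Dana           35     47                  1645
Ravi           20     66                  1320
Taking the value at row 'Dana', column 'absences_times_score' gives 1645.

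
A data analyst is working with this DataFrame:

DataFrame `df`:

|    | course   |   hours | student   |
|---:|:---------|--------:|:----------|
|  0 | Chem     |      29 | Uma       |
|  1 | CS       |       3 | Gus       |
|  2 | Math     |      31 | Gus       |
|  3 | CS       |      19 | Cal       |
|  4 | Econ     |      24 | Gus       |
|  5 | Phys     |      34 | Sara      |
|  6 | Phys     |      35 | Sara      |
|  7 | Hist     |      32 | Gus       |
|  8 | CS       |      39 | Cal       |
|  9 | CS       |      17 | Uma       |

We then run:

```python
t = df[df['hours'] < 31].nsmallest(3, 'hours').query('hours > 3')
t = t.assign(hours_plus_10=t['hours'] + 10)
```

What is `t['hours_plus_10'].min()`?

27

filter rows where hours < 31:
  course  hours student
0   Chem     29     Uma
1     CS      3     Gus
3     CS     19     Cal
4   Econ     24     Gus
9     CS     17     Uma
take 3 rows with smallest hours:
  course  hours student
1     CS      3     Gus
9     CS     17     Uma
3     CS     19     Cal
filter rows where hours > 3:
  course  hours student
9     CS     17     Uma
3     CS     19     Cal
add column hours_plus_10 = t['hours'] + 10:
  course  hours student  hours_plus_10
9     CS     17     Uma             27
3     CS     19     Cal             29
min of column 'hours_plus_10' → 27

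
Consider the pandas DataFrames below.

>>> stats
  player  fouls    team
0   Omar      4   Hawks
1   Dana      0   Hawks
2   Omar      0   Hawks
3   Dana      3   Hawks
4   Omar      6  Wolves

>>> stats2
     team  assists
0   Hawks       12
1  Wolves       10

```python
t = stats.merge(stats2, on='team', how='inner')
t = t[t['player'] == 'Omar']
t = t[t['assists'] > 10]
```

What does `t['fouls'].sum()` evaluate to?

merge on 'team' (how='inner') → 5 rows:
  player  fouls    team  assists
0   Omar      4   Hawks       12
1   Dana      0   Hawks       12
2   Omar      0   Hawks       12
3   Dana      3   Hawks       12
4   Omar      6  Wolves       10
filter rows where player == 'Omar':
  player  fouls    team  assists
0   Omar      4   Hawks       12
2   Omar      0   Hawks       12
4   Omar      6  Wolves       10
filter rows where assists > 10:
  player  fouls   team  assists
0   Omar      4  Hawks       12
2   Omar      0  Hawks       12
Hence 4.

4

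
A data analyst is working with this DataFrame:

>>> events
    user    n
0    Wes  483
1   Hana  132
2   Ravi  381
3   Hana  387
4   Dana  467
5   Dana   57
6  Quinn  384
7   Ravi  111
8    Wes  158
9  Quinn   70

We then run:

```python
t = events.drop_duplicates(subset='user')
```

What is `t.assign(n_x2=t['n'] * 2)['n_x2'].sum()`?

drop duplicate user (keep=first):
    user    n
0    Wes  483
1   Hana  132
2   Ravi  381
4   Dana  467
6  Quinn  384
add column n_x2 = t['n'] * 2:
    user    n  n_x2
0    Wes  483   966
1   Hana  132   264
2   Ravi  381   762
4   Dana  467   934
6  Quinn  384   768

3694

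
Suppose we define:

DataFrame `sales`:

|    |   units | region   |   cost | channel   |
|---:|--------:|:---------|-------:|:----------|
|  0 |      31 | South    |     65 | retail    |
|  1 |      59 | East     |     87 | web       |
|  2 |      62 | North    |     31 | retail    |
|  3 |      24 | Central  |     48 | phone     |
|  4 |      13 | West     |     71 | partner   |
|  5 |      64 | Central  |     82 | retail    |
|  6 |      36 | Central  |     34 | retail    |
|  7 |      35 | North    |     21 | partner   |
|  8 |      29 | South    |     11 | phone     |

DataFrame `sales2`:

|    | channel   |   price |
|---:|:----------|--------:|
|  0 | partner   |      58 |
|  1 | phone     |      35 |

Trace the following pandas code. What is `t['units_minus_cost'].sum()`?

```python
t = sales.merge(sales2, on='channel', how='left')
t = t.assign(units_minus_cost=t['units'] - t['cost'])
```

-97

merge on 'channel' (how='left') → 9 rows:
   units   region  cost  channel  price
0     31    South    65   retail    NaN
1     59     East    87      web    NaN
2     62    North    31   retail    NaN
3     24  Central    48    phone   35.0
4     13     West    71  partner   58.0
5     64  Central    82   retail    NaN
6     36  Central    34   retail    NaN
7     35    North    21  partner   58.0
8     29    South    11    phone   35.0
add column units_minus_cost = t['units'] - t['cost']:
   units   region  cost  channel  price  units_minus_cost
0     31    South    65   retail    NaN               -34
1     59     East    87      web    NaN               -28
2     62    North    31   retail    NaN                31
3     24  Central    48    phone   35.0               -24
4     13     West    71  partner   58.0               -58
5     64  Central    82   retail    NaN               -18
6     36  Central    34   retail    NaN                 2
7     35    North    21  partner   58.0                14
8     29    South    11    phone   35.0                18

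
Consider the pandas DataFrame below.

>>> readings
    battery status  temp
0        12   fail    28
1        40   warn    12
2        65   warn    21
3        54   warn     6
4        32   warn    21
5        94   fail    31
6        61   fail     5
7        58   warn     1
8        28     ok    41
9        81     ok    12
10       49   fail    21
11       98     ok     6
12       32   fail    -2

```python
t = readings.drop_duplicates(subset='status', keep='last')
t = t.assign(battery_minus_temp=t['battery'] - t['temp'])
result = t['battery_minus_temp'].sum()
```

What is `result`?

drop duplicate status (keep=last):
    battery status  temp
7        58   warn     1
11       98     ok     6
12       32   fail    -2
add column battery_minus_temp = t['battery'] - t['temp']:
    battery status  temp  battery_minus_temp
7        58   warn     1                  57
11       98     ok     6                  92
12       32   fail    -2                  34
Reading off the sum of column 'battery_minus_temp', we get 183.

183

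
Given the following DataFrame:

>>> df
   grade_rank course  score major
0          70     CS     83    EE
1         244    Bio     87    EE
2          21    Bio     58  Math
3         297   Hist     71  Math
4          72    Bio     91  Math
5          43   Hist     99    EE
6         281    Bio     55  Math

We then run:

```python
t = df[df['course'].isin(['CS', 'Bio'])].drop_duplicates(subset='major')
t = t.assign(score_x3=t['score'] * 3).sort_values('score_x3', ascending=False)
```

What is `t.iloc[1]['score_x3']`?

174

filter rows where course in ['CS', 'Bio']:
   grade_rank course  score major
0          70     CS     83    EE
1         244    Bio     87    EE
2          21    Bio     58  Math
4          72    Bio     91  Math
6         281    Bio     55  Math
drop duplicate major (keep=first):
   grade_rank course  score major
0          70     CS     83    EE
2          21    Bio     58  Math
add column score_x3 = t['score'] * 3:
   grade_rank course  score major  score_x3
0          70     CS     83    EE       249
2          21    Bio     58  Math       174
sort by score_x3 descending:
   grade_rank course  score major  score_x3
0          70     CS     83    EE       249
2          21    Bio     58  Math       174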